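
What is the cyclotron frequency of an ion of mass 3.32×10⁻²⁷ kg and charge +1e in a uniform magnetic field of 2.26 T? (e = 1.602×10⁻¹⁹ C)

f = |q|B/(2πm).
f = (1.602×10⁻¹⁹)(2.26)/(2π·3.32×10⁻²⁷) ≈ 1.74×10⁷ Hz.

f ≈ 1.74×10⁷ Hz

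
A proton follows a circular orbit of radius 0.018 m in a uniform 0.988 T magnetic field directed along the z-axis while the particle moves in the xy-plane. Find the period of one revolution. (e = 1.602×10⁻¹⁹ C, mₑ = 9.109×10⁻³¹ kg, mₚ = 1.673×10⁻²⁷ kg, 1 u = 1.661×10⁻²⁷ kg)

The cyclotron period depends only on m, q, B: T = 2πm/(|q|B).
T = 2π(1.673×10⁻²⁷)/((1.602×10⁻¹⁹)(0.988)) ≈ 6.64×10⁻⁸ s.

T ≈ 6.64×10⁻⁸ s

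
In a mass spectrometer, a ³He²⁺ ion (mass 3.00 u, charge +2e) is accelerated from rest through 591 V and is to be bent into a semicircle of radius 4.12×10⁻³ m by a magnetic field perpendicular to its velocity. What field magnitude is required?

v = √(2|q|V/m) = √(2·3.204×10⁻¹⁹·591/4.983×10⁻²⁷) ≈ 2.757×10⁵ m/s.
B = mv/(|q|r) = (4.983×10⁻²⁷)(2.757×10⁵)/((3.204×10⁻¹⁹)(4.12×10⁻³)) ≈ 1.04 T.

B ≈ 1.04 T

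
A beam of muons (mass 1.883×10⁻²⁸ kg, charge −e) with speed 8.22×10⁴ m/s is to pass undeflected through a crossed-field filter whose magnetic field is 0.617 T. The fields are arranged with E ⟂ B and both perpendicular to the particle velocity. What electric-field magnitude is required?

E = 5.07×10⁴ V/m

For straight-line motion qE = qvB, so E = vB.
E = 8.22×10⁴ × 0.617 = 5.07×10⁴ V/m.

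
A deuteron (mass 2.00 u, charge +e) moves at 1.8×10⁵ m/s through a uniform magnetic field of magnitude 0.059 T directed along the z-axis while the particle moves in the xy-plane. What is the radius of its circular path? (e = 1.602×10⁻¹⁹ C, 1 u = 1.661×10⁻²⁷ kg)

The magnetic force provides the centripetal force: |q|vB = mv²/r.
r = mv/(|q|B) = (3.322×10⁻²⁷)(1.8×10⁵)/((1.602×10⁻¹⁹)(0.059)) ≈ 0.063 m.

r ≈ 0.063 m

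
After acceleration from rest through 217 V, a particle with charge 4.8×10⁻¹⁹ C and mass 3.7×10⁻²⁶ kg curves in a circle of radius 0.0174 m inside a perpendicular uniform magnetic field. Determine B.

v = √(2|q|V/m) = √(2·4.8×10⁻¹⁹·217/3.7×10⁻²⁶) ≈ 7.504×10⁴ m/s.
B = mv/(|q|r) = (3.7×10⁻²⁶)(7.504×10⁴)/((4.8×10⁻¹⁹)(0.0174)) ≈ 0.332 T.

B ≈ 0.332 T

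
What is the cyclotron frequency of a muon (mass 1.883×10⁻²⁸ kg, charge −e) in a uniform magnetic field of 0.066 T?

f = |q|B/(2πm).
f = (1.602×10⁻¹⁹)(0.066)/(2π·1.883×10⁻²⁸) ≈ 8.9×10⁶ Hz.

f ≈ 8.9×10⁶ Hz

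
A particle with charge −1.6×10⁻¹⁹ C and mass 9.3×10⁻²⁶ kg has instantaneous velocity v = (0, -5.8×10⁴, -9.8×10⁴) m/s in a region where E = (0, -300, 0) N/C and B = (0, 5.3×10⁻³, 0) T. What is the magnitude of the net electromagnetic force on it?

|F| ≈ 9.60×10⁻¹⁷ N

v×B = (519, 0, 0) N/C.
E + v×B = (519, -300, 0) N/C.
F = q(E + v×B) = (−1.6×10⁻¹⁹ C)·(519, -300, 0) = (-8.31×10⁻¹⁷, 4.80×10⁻¹⁷, 0) N.
|F| = 9.60×10⁻¹⁷ N.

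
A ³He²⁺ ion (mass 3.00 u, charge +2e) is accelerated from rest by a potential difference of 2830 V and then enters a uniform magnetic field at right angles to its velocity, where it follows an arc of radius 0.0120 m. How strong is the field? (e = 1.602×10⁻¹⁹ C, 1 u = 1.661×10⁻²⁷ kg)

B ≈ 0.782 T

v = √(2|q|V/m) = √(2·3.204×10⁻¹⁹·2830/4.983×10⁻²⁷) ≈ 6.033×10⁵ m/s.
B = mv/(|q|r) = (4.983×10⁻²⁷)(6.033×10⁵)/((3.204×10⁻¹⁹)(0.0120)) ≈ 0.782 T.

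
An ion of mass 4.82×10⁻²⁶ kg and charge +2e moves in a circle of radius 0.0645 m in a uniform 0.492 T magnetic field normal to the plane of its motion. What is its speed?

From |q|vB = mv²/r, v = |q|Br/m.
v = (3.204×10⁻¹⁹)(0.492)(0.0645)/4.82×10⁻²⁶ ≈ 2.11×10⁵ m/s.

v ≈ 2.11×10⁵ m/s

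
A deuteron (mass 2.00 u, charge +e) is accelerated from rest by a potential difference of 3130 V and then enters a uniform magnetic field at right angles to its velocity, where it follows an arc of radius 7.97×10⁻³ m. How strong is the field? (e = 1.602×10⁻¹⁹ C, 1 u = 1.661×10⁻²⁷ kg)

v = √(2|q|V/m) = √(2·1.602×10⁻¹⁹·3130/3.322×10⁻²⁷) ≈ 5.494×10⁵ m/s.
B = mv/(|q|r) = (3.322×10⁻²⁷)(5.494×10⁵)/((1.602×10⁻¹⁹)(7.97×10⁻³)) ≈ 1.43 T.

B ≈ 1.43 T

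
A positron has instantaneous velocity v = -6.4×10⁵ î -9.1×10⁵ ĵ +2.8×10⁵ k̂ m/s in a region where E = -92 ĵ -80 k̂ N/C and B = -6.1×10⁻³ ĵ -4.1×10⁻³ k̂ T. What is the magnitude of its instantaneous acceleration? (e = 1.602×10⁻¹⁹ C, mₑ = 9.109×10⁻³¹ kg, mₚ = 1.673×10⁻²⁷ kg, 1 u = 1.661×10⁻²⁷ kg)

v×B = (5440, -2620, 3900) N/C.
E + v×B = (5440, -2720, 3820) N/C.
F = q(E + v×B) = (1.602×10⁻¹⁹ C)·(5440, -2720, 3820) = (8.71×10⁻¹⁶, -4.35×10⁻¹⁶, 6.13×10⁻¹⁶) N.
|a| = |F|/m = 1.151×10⁻¹⁵/9.109×10⁻³¹ ≈ 1.26×10¹⁵ m/s².

|a| ≈ 1.26×10¹⁵ m/s²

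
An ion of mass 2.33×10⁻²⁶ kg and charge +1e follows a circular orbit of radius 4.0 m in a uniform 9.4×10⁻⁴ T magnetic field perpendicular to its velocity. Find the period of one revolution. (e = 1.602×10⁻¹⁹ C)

T ≈ 9.7×10⁻⁴ s

The cyclotron period depends only on m, q, B: T = 2πm/(|q|B).
T = 2π(2.33×10⁻²⁶)/((1.602×10⁻¹⁹)(9.4×10⁻⁴)) ≈ 9.7×10⁻⁴ s.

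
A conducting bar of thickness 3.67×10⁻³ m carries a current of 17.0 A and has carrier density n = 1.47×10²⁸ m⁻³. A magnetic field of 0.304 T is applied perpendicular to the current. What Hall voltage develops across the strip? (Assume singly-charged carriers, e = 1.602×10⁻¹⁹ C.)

V_H ≈ 5.98×10⁻⁷ V

V_H = IB/(n e t).
V_H = (17.0)(0.304)/((1.47×10²⁸)(1.602×10⁻¹⁹)(3.67×10⁻³)) ≈ 5.98×10⁻⁷ V.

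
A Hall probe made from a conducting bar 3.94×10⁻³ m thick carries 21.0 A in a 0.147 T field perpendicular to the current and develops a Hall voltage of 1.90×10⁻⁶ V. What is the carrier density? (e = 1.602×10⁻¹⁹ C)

n ≈ 2.57×10²⁷ m⁻³

From V_H = IB/(n e t), n = IB/(V_H e t).
n = (21.0)(0.147)/((1.90×10⁻⁶)(1.602×10⁻¹⁹)(3.94×10⁻³)) ≈ 2.57×10²⁷ m⁻³.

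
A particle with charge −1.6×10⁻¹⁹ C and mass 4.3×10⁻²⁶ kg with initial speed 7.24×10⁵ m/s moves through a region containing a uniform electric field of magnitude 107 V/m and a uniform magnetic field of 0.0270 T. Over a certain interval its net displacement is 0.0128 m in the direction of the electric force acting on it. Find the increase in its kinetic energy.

ΔKE ≈ 2.19×10⁻¹⁹ J

The magnetic force is always ⟂ v and does no work; only the electric force changes KE.
ΔKE = F_E · d = |q|E d = (1.6×10⁻¹⁹)(107)(0.0128) ≈ 2.19×10⁻¹⁹ J.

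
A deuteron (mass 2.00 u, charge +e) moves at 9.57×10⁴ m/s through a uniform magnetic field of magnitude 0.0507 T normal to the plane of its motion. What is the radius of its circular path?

r ≈ 0.0391 m

The magnetic force provides the centripetal force: |q|vB = mv²/r.
r = mv/(|q|B) = (3.322×10⁻²⁷)(9.57×10⁴)/((1.602×10⁻¹⁹)(0.0507)) ≈ 0.0391 m.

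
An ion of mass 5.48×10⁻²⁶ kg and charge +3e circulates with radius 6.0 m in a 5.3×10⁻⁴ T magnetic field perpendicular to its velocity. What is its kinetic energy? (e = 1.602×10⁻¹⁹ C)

KE ≈ 2.1×10⁻¹⁷ J

v = |q|Br/m, then KE = ½mv² = (qBr)²/(2m).
v = (4.806×10⁻¹⁹)(5.3×10⁻⁴)(6.0)/5.48×10⁻²⁶ ≈ 2.789×10⁴ m/s.
KE = ½(5.48×10⁻²⁶)(2.789×10⁴)² ≈ 2.1×10⁻¹⁷ J.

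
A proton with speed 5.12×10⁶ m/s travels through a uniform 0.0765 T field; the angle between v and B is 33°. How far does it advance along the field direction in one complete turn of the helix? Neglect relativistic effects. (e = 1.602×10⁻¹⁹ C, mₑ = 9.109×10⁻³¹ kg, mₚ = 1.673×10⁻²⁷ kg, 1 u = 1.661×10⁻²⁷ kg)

p ≈ 3.68 m

v∥ = v cosθ = 5.12×10⁶·cos33° ≈ 4.294×10⁶ m/s.
T = 2πm/(|q|B) = 2π(1.673×10⁻²⁷)/((1.602×10⁻¹⁹)(0.0765)) ≈ 8.577×10⁻⁷ s.
pitch = v∥ T = (4.294×10⁶)(8.577×10⁻⁷) ≈ 3.68 m.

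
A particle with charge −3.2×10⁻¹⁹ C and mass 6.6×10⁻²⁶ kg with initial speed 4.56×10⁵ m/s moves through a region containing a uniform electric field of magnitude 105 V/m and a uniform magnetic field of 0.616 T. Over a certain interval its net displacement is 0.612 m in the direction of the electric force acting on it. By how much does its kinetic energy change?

The magnetic force is always ⟂ v and does no work; only the electric force changes KE.
ΔKE = F_E · d = |q|E d = (3.2×10⁻¹⁹)(105)(0.612) ≈ 2.06×10⁻¹⁷ J.

ΔKE ≈ 2.06×10⁻¹⁷ J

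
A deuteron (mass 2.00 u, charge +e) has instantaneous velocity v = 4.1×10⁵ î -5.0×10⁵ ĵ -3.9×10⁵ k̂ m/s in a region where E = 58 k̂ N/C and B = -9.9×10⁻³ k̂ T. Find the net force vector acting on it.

F ≈ (7.93×10⁻¹⁶, 6.50×10⁻¹⁶, 9.29×10⁻¹⁸) N

v×B = (4950, 4060, 0) N/C.
E + v×B = (4950, 4060, 58.0) N/C.
F = q(E + v×B) = (1.602×10⁻¹⁹ C)·(4950, 4060, 58.0) = (7.93×10⁻¹⁶, 6.50×10⁻¹⁶, 9.29×10⁻¹⁸) N.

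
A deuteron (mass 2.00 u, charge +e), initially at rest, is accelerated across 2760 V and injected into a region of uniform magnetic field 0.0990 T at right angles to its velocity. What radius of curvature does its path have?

r ≈ 0.108 m

Acceleration: |q|V = ½mv² ⇒ v = √(2|q|V/m) = √(2·1.602×10⁻¹⁹·2760/3.322×10⁻²⁷) ≈ 5.159×10⁵ m/s.
In the field: r = mv/(|q|B) = (3.322×10⁻²⁷)(5.159×10⁵)/((1.602×10⁻¹⁹)(0.0990)) ≈ 0.108 m.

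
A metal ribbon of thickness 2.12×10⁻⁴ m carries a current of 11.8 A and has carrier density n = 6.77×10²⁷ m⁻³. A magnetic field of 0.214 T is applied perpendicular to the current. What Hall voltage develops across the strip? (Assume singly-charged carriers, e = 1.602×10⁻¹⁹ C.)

V_H ≈ 1.10×10⁻⁵ V

V_H = IB/(n e t).
V_H = (11.8)(0.214)/((6.77×10²⁷)(1.602×10⁻¹⁹)(2.12×10⁻⁴)) ≈ 1.10×10⁻⁵ V.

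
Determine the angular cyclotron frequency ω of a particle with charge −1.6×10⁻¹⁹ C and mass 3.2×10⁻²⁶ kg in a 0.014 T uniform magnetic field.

ω ≈ 7.0×10⁴ rad/s

ω = |q|B/m.
ω = (1.6×10⁻¹⁹)(0.014)/3.2×10⁻²⁶ ≈ 7.0×10⁴ rad/s.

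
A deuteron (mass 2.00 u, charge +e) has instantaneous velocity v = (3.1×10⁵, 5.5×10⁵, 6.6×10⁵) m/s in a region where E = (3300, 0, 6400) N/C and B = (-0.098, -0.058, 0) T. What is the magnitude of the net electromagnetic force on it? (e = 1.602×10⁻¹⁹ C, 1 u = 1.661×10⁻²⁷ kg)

|F| ≈ 1.41×10⁻¹⁴ N

v×B = (3.83×10⁴, -6.47×10⁴, 3.59×10⁴) N/C.
E + v×B = (4.16×10⁴, -6.47×10⁴, 4.23×10⁴) N/C.
F = q(E + v×B) = (1.602×10⁻¹⁹ C)·(4.16×10⁴, -6.47×10⁴, 4.23×10⁴) = (6.66×10⁻¹⁵, -1.04×10⁻¹⁴, 6.78×10⁻¹⁵) N.
|F| = 1.41×10⁻¹⁴ N.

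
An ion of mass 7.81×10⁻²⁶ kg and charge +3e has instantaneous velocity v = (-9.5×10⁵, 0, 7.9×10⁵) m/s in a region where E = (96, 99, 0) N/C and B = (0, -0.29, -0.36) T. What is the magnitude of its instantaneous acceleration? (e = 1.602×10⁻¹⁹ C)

|a| ≈ 3.05×10¹² m/s²

v×B = (2.29×10⁵, -3.42×10⁵, 2.76×10⁵) N/C.
E + v×B = (2.29×10⁵, -3.42×10⁵, 2.76×10⁵) N/C.
F = q(E + v×B) = (4.806×10⁻¹⁹ C)·(2.29×10⁵, -3.42×10⁵, 2.76×10⁵) = (1.10×10⁻¹³, -1.64×10⁻¹³, 1.32×10⁻¹³) N.
|a| = |F|/m = 2.380×10⁻¹³/7.81×10⁻²⁶ ≈ 3.05×10¹² m/s².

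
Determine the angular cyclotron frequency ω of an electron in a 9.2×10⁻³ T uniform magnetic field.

ω ≈ 1.6×10⁹ rad/s

ω = |q|B/m.
ω = (1.602×10⁻¹⁹)(9.2×10⁻³)/9.109×10⁻³¹ ≈ 1.6×10⁹ rad/s.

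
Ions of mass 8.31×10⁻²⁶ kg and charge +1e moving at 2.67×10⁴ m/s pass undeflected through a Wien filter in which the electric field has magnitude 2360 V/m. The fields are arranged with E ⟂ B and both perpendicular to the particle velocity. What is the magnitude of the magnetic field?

Balance of forces in the selector: qE = qvB ⇒ B = E/v.
B = 2360/2.67×10⁴ = 0.0884 T.

B = 0.0884 T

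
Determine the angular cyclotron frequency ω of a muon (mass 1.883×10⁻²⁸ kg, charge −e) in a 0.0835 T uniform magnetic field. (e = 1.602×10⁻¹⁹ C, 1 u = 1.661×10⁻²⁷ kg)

ω = |q|B/m.
ω = (1.602×10⁻¹⁹)(0.0835)/1.883×10⁻²⁸ ≈ 7.10×10⁷ rad/s.

ω ≈ 7.10×10⁷ rad/s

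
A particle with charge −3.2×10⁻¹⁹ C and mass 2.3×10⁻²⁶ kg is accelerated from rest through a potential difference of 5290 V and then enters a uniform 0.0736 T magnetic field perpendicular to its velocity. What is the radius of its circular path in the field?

r ≈ 0.375 m

Acceleration: |q|V = ½mv² ⇒ v = √(2|q|V/m) = √(2·3.2×10⁻¹⁹·5290/2.3×10⁻²⁶) ≈ 3.837×10⁵ m/s.
In the field: r = mv/(|q|B) = (2.3×10⁻²⁶)(3.837×10⁵)/((3.2×10⁻¹⁹)(0.0736)) ≈ 0.375 m.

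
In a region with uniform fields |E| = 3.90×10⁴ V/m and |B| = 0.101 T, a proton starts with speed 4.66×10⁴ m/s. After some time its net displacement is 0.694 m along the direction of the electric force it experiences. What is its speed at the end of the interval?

B does no work; ΔKE = |q|E d.
½mv_f² = ½mv₀² + |q|Ed = ½(1.673×10⁻²⁷)(4.66×10⁴)² + (1.602×10⁻¹⁹)(3.90×10⁴)(0.694) ≈ 1.817×10⁻¹⁸ J + 4.336×10⁻¹⁵ J ≈ 4.338×10⁻¹⁵ J.
v_f = √(2·4.338×10⁻¹⁵/1.673×10⁻²⁷) ≈ 2.28×10⁶ m/s.

v_f ≈ 2.28×10⁶ m/s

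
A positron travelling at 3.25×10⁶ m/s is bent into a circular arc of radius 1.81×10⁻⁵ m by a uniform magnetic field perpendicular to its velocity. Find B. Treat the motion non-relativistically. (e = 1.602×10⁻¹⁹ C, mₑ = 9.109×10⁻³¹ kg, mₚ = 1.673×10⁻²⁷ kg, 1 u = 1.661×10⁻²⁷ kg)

From |q|vB = mv²/r, B = mv/(|q|r).
B = (9.109×10⁻³¹)(3.25×10⁶)/((1.602×10⁻¹⁹)(1.81×10⁻⁵)) ≈ 1.02 T.

B ≈ 1.02 T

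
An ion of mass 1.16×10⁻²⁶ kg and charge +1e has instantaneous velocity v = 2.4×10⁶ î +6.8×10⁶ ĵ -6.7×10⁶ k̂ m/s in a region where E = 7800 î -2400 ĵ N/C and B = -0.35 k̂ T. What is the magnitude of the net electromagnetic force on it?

|F| ≈ 4.03×10⁻¹³ N

v×B = (-2.38×10⁶, 8.40×10⁵, 0) N/C.
E + v×B = (-2.37×10⁶, 8.38×10⁵, 0) N/C.
F = q(E + v×B) = (1.602×10⁻¹⁹ C)·(-2.37×10⁶, 8.38×10⁵, 0) = (-3.80×10⁻¹³, 1.34×10⁻¹³, 0) N.
|F| = 4.03×10⁻¹³ N.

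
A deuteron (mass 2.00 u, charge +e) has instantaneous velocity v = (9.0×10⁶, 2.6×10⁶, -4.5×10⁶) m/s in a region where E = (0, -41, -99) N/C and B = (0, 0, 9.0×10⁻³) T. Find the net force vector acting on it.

v×B = (2.34×10⁴, -8.10×10⁴, 0) N/C.
E + v×B = (2.34×10⁴, -8.10×10⁴, -99.0) N/C.
F = q(E + v×B) = (1.602×10⁻¹⁹ C)·(2.34×10⁴, -8.10×10⁴, -99.0) = (3.75×10⁻¹⁵, -1.30×10⁻¹⁴, -1.59×10⁻¹⁷) N.

F ≈ (3.75×10⁻¹⁵, -1.30×10⁻¹⁴, -1.59×10⁻¹⁷) N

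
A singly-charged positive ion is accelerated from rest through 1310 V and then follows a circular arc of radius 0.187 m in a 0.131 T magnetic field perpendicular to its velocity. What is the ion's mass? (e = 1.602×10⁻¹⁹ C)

m ≈ 3.67×10⁻²⁶ kg

Combine |q|V = ½mv² and r = mv/(|q|B): eliminate v to get m = qB²r²/(2V).
m = (1.602×10⁻¹⁹)(0.131)²(0.187)²/(2·1310) ≈ 3.67×10⁻²⁶ kg.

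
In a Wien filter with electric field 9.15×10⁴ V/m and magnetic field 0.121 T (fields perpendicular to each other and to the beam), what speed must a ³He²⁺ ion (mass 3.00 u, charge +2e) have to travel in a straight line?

Straight-line motion ⇒ electric and magnetic forces cancel, so E = vB.
v = E/B = 9.15×10⁴/0.121 = 7.56×10⁵ m/s.

v = 7.56×10⁵ m/s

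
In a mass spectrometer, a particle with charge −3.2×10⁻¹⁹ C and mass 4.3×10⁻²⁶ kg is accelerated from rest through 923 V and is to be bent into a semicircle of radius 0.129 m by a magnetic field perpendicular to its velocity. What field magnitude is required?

v = √(2|q|V/m) = √(2·3.2×10⁻¹⁹·923/4.3×10⁻²⁶) ≈ 1.172×10⁵ m/s.
B = mv/(|q|r) = (4.3×10⁻²⁶)(1.172×10⁵)/((3.2×10⁻¹⁹)(0.129)) ≈ 0.122 T.

B ≈ 0.122 T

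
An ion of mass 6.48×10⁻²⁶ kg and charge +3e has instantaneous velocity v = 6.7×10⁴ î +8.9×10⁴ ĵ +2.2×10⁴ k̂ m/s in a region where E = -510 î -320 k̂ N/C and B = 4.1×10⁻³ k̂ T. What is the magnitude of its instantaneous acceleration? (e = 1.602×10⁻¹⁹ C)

v×B = (365, -275, 0) N/C.
E + v×B = (-145, -275, -320) N/C.
F = q(E + v×B) = (4.806×10⁻¹⁹ C)·(-145, -275, -320) = (-6.97×10⁻¹⁷, -1.32×10⁻¹⁶, -1.54×10⁻¹⁶) N.
|a| = |F|/m = 2.143×10⁻¹⁶/6.48×10⁻²⁶ ≈ 3.31×10⁹ m/s².

|a| ≈ 3.31×10⁹ m/s²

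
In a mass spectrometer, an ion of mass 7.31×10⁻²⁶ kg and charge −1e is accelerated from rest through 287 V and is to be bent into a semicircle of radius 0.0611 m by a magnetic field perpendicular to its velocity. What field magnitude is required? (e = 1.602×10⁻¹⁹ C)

v = √(2|q|V/m) = √(2·1.602×10⁻¹⁹·287/7.31×10⁻²⁶) ≈ 3.547×10⁴ m/s.
B = mv/(|q|r) = (7.31×10⁻²⁶)(3.547×10⁴)/((1.602×10⁻¹⁹)(0.0611)) ≈ 0.265 T.

B ≈ 0.265 T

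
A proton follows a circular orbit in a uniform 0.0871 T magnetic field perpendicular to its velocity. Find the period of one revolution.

T ≈ 7.53×10⁻⁷ s

The cyclotron period depends only on m, q, B: T = 2πm/(|q|B).
T = 2π(1.673×10⁻²⁷)/((1.602×10⁻¹⁹)(0.0871)) ≈ 7.53×10⁻⁷ s.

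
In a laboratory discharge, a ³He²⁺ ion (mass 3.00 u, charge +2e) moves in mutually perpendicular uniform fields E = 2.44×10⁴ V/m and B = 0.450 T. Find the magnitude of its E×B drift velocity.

v_d ≈ 5.42×10⁴ m/s

In crossed fields the guiding centre drifts at v_d = |E×B|/B² = E/B, independent of charge and mass.
v_d = 2.44×10⁴/0.450 = 5.42×10⁴ m/s.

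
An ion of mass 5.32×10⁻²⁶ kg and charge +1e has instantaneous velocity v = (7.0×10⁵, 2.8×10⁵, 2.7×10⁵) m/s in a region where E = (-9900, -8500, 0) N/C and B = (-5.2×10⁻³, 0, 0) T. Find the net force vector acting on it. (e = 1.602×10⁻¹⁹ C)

F ≈ (-1.59×10⁻¹⁵, -1.59×10⁻¹⁵, 2.33×10⁻¹⁶) N

v×B = (0, -1400, 1460) N/C.
E + v×B = (-9900, -9900, 1460) N/C.
F = q(E + v×B) = (1.602×10⁻¹⁹ C)·(-9900, -9900, 1460) = (-1.59×10⁻¹⁵, -1.59×10⁻¹⁵, 2.33×10⁻¹⁶) N.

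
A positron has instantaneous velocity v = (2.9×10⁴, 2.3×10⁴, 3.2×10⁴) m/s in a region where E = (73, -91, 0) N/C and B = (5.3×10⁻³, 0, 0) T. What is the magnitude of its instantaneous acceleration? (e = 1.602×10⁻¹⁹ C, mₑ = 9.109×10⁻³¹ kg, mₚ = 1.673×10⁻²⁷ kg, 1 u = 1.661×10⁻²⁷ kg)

|a| ≈ 2.86×10¹³ m/s²

v×B = (0, 170, -122) N/C.
E + v×B = (73.0, 78.6, -122) N/C.
F = q(E + v×B) = (1.602×10⁻¹⁹ C)·(73.0, 78.6, -122) = (1.17×10⁻¹⁷, 1.26×10⁻¹⁷, -1.95×10⁻¹⁷) N.
|a| = |F|/m = 2.601×10⁻¹⁷/9.109×10⁻³¹ ≈ 2.86×10¹³ m/s².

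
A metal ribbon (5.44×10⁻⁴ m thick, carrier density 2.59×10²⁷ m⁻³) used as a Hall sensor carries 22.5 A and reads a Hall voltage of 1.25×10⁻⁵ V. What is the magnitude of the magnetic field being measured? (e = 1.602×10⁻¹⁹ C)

B ≈ 0.125 T

From V_H = IB/(n e t), B = V_H n e t / I.
B = (1.25×10⁻⁵)(2.59×10²⁷)(1.602×10⁻¹⁹)(5.44×10⁻⁴)/22.5 ≈ 0.125 T.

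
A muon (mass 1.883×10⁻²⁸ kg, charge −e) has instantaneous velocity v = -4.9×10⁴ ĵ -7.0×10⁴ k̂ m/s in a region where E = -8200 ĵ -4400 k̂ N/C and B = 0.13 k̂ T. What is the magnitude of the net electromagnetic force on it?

|F| ≈ 1.81×10⁻¹⁵ N

v×B = (-6370, 0, 0) N/C.
E + v×B = (-6370, -8200, -4400) N/C.
F = q(E + v×B) = (−1.602×10⁻¹⁹ C)·(-6370, -8200, -4400) = (1.02×10⁻¹⁵, 1.31×10⁻¹⁵, 7.05×10⁻¹⁶) N.
|F| = 1.81×10⁻¹⁵ N.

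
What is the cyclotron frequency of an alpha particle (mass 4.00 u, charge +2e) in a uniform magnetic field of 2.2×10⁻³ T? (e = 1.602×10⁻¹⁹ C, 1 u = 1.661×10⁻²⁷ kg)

f = |q|B/(2πm).
f = (3.204×10⁻¹⁹)(2.2×10⁻³)/(2π·6.644×10⁻²⁷) ≈ 1.7×10⁴ Hz.

f ≈ 1.7×10⁴ Hz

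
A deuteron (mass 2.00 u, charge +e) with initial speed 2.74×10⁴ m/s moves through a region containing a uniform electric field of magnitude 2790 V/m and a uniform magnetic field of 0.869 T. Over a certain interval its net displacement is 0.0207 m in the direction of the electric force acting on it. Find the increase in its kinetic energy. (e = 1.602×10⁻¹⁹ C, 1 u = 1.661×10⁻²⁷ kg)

ΔKE ≈ 9.25×10⁻¹⁸ J

The magnetic force is always ⟂ v and does no work; only the electric force changes KE.
ΔKE = F_E · d = |q|E d = (1.602×10⁻¹⁹)(2790)(0.0207) ≈ 9.25×10⁻¹⁸ J.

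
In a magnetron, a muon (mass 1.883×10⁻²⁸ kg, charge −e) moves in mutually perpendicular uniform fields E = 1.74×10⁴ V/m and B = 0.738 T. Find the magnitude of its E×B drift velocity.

v_d ≈ 2.36×10⁴ m/s

The steady drift has the magnetic force balancing the electric force, so v_d = E/B.
v_d = 1.74×10⁴/0.738 = 2.36×10⁴ m/s.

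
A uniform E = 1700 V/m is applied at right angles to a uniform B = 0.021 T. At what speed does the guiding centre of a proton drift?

In crossed fields the guiding centre drifts at v_d = |E×B|/B² = E/B, independent of charge and mass.
v_d = 1700/0.021 = 8.1×10⁴ m/s.

v_d ≈ 8.1×10⁴ m/s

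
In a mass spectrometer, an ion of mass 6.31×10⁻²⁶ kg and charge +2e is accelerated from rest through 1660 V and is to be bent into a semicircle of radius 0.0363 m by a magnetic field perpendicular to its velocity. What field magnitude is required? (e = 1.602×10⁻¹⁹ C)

v = √(2|q|V/m) = √(2·3.204×10⁻¹⁹·1660/6.31×10⁻²⁶) ≈ 1.298×10⁵ m/s.
B = mv/(|q|r) = (6.31×10⁻²⁶)(1.298×10⁵)/((3.204×10⁻¹⁹)(0.0363)) ≈ 0.704 T.

B ≈ 0.704 T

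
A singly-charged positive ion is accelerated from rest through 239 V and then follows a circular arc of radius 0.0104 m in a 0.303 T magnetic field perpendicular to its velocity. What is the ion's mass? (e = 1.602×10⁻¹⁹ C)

Combine |q|V = ½mv² and r = mv/(|q|B): eliminate v to get m = qB²r²/(2V).
m = (1.602×10⁻¹⁹)(0.303)²(0.0104)²/(2·239) ≈ 3.33×10⁻²⁷ kg.

m ≈ 3.33×10⁻²⁷ kg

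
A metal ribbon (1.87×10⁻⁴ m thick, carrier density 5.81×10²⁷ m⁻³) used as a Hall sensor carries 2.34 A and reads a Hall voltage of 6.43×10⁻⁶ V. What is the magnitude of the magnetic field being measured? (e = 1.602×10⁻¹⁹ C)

B ≈ 0.478 T

From V_H = IB/(n e t), B = V_H n e t / I.
B = (6.43×10⁻⁶)(5.81×10²⁷)(1.602×10⁻¹⁹)(1.87×10⁻⁴)/2.34 ≈ 0.478 T.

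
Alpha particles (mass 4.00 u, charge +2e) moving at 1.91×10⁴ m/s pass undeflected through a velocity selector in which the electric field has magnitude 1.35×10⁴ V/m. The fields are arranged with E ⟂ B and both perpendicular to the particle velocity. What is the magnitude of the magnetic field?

Balance of forces in the selector: qE = qvB ⇒ B = E/v.
B = 1.35×10⁴/1.91×10⁴ = 0.707 T.

B = 0.707 T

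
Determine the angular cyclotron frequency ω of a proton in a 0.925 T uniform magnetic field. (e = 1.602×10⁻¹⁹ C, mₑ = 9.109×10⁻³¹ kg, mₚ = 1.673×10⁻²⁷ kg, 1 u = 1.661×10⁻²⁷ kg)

ω ≈ 8.86×10⁷ rad/s

ω = |q|B/m.
ω = (1.602×10⁻¹⁹)(0.925)/1.673×10⁻²⁷ ≈ 8.86×10⁷ rad/s.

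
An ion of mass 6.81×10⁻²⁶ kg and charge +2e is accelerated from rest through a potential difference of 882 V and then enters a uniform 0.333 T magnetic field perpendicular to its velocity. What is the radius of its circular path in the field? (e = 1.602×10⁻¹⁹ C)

r ≈ 0.0581 m

Acceleration: |q|V = ½mv² ⇒ v = √(2|q|V/m) = √(2·3.204×10⁻¹⁹·882/6.81×10⁻²⁶) ≈ 9.110×10⁴ m/s.
In the field: r = mv/(|q|B) = (6.81×10⁻²⁶)(9.110×10⁴)/((3.204×10⁻¹⁹)(0.333)) ≈ 0.0581 m.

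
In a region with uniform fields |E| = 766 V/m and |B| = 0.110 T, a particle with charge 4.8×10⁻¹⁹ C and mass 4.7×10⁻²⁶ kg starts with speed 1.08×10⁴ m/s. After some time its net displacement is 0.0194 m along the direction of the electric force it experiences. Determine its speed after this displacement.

B does no work; ΔKE = |q|E d.
½mv_f² = ½mv₀² + |q|Ed = ½(4.7×10⁻²⁶)(1.08×10⁴)² + (4.8×10⁻¹⁹)(766)(0.0194) ≈ 2.741×10⁻¹⁸ J + 7.133×10⁻¹⁸ J ≈ 9.874×10⁻¹⁸ J.
v_f = √(2·9.874×10⁻¹⁸/4.7×10⁻²⁶) ≈ 2.05×10⁴ m/s.

v_f ≈ 2.05×10⁴ m/s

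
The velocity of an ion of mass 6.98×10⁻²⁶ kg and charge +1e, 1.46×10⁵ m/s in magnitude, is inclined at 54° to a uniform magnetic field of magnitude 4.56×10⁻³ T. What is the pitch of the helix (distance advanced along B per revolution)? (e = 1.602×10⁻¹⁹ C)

p ≈ 51.5 m

v∥ = v cosθ = 1.46×10⁵·cos54° ≈ 8.582×10⁴ m/s.
T = 2πm/(|q|B) = 2π(6.98×10⁻²⁶)/((1.602×10⁻¹⁹)(4.56×10⁻³)) ≈ 6.004×10⁻⁴ s.
pitch = v∥ T = (8.582×10⁴)(6.004×10⁻⁴) ≈ 51.5 m.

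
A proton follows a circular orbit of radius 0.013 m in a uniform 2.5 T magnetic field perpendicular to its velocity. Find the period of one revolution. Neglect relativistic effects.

T ≈ 2.6×10⁻⁸ s

The cyclotron period depends only on m, q, B: T = 2πm/(|q|B).
T = 2π(1.673×10⁻²⁷)/((1.602×10⁻¹⁹)(2.5)) ≈ 2.6×10⁻⁸ s.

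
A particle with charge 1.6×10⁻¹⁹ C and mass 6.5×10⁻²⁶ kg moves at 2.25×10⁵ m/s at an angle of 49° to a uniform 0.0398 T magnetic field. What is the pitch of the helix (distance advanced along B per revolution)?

v∥ = v cosθ = 2.25×10⁵·cos49° ≈ 1.476×10⁵ m/s.
T = 2πm/(|q|B) = 2π(6.5×10⁻²⁶)/((1.6×10⁻¹⁹)(0.0398)) ≈ 6.413×10⁻⁵ s.
pitch = v∥ T = (1.476×10⁵)(6.413×10⁻⁵) ≈ 9.47 m.

p ≈ 9.47 m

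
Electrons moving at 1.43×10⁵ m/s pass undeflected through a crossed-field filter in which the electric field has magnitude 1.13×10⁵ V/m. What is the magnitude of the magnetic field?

B = 0.790 T

Balance of forces in the selector: qE = qvB ⇒ B = E/v.
B = 1.13×10⁵/1.43×10⁵ = 0.790 T.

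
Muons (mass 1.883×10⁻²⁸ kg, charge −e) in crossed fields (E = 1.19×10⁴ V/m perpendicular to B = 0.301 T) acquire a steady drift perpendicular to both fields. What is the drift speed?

The steady drift has the magnetic force balancing the electric force, so v_d = E/B.
v_d = 1.19×10⁴/0.301 = 3.95×10⁴ m/s.

v_d ≈ 3.95×10⁴ m/s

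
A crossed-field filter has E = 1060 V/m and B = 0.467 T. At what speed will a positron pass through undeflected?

Zero net Lorentz force requires |qE| = |q v×B|, i.e. E = vB.
v = E/B = 1060/0.467 = 2270 m/s.

v = 2270 m/s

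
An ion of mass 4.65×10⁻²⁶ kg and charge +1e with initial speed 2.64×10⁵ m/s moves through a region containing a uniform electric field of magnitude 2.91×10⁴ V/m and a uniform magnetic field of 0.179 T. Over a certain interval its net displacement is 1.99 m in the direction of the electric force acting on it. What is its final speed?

B does no work; ΔKE = |q|E d.
½mv_f² = ½mv₀² + |q|Ed = ½(4.65×10⁻²⁶)(2.64×10⁵)² + (1.602×10⁻¹⁹)(2.91×10⁴)(1.99) ≈ 1.620×10⁻¹⁵ J + 9.277×10⁻¹⁵ J ≈ 1.090×10⁻¹⁴ J.
v_f = √(2·1.090×10⁻¹⁴/4.65×10⁻²⁶) ≈ 6.85×10⁵ m/s.

v_f ≈ 6.85×10⁵ m/s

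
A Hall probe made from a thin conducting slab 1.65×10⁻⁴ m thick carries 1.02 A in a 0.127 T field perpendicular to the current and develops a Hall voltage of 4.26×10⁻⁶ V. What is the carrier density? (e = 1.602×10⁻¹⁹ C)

From V_H = IB/(n e t), n = IB/(V_H e t).
n = (1.02)(0.127)/((4.26×10⁻⁶)(1.602×10⁻¹⁹)(1.65×10⁻⁴)) ≈ 1.15×10²⁷ m⁻³.

n ≈ 1.15×10²⁷ m⁻³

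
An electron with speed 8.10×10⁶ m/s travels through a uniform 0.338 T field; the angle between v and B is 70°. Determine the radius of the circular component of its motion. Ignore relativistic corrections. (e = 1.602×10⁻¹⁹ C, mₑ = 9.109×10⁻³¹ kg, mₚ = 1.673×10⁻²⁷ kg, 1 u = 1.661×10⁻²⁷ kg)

r ≈ 1.28×10⁻⁴ m

v⊥ = v sinθ = 8.10×10⁶·sin70° ≈ 7.612×10⁶ m/s.
r = m v⊥/(|q|B) = (9.109×10⁻³¹)(7.612×10⁶)/((1.602×10⁻¹⁹)(0.338)) ≈ 1.28×10⁻⁴ m.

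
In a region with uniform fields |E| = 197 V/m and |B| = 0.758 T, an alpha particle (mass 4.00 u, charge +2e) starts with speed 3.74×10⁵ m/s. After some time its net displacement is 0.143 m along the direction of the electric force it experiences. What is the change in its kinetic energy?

The magnetic force is always ⟂ v and does no work; only the electric force changes KE.
ΔKE = F_E · d = |q|E d = (3.204×10⁻¹⁹)(197)(0.143) ≈ 9.03×10⁻¹⁸ J.

ΔKE ≈ 9.03×10⁻¹⁸ J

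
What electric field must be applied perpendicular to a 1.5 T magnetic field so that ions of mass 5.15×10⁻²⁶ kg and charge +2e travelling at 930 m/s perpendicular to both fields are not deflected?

For straight-line motion qE = qvB, so E = vB.
E = 930 × 1.5 = 1400 V/m.

E = 1400 V/m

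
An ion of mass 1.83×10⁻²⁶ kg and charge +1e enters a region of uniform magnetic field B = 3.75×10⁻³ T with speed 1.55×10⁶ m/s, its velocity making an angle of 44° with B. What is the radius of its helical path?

v⊥ = v sinθ = 1.55×10⁶·sin44° ≈ 1.077×10⁶ m/s.
r = m v⊥/(|q|B) = (1.83×10⁻²⁶)(1.077×10⁶)/((1.602×10⁻¹⁹)(3.75×10⁻³)) ≈ 32.8 m.

r ≈ 32.8 m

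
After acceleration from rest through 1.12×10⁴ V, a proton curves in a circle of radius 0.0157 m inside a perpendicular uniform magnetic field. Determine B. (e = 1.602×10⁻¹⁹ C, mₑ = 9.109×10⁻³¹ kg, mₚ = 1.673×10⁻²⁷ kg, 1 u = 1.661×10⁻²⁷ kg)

B ≈ 0.974 T

v = √(2|q|V/m) = √(2·1.602×10⁻¹⁹·1.12×10⁴/1.673×10⁻²⁷) ≈ 1.465×10⁶ m/s.
B = mv/(|q|r) = (1.673×10⁻²⁷)(1.465×10⁶)/((1.602×10⁻¹⁹)(0.0157)) ≈ 0.974 T.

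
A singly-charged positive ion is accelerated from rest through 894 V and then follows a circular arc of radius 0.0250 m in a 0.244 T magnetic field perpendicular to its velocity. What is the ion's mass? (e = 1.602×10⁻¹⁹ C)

m ≈ 3.33×10⁻²⁷ kg

Combine |q|V = ½mv² and r = mv/(|q|B): eliminate v to get m = qB²r²/(2V).
m = (1.602×10⁻¹⁹)(0.244)²(0.0250)²/(2·894) ≈ 3.33×10⁻²⁷ kg.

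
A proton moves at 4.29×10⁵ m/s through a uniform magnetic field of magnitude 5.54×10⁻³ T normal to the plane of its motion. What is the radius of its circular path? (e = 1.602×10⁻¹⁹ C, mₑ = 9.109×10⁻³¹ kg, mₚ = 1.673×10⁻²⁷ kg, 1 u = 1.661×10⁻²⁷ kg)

r ≈ 0.809 m

The magnetic force provides the centripetal force: |q|vB = mv²/r.
r = mv/(|q|B) = (1.673×10⁻²⁷)(4.29×10⁵)/((1.602×10⁻¹⁹)(5.54×10⁻³)) ≈ 0.809 m.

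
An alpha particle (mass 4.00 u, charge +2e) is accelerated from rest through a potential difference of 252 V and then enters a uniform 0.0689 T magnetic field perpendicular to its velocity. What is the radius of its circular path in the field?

Acceleration: |q|V = ½mv² ⇒ v = √(2|q|V/m) = √(2·3.204×10⁻¹⁹·252/6.644×10⁻²⁷) ≈ 1.559×10⁵ m/s.
In the field: r = mv/(|q|B) = (6.644×10⁻²⁷)(1.559×10⁵)/((3.204×10⁻¹⁹)(0.0689)) ≈ 0.0469 m.

r ≈ 0.0469 m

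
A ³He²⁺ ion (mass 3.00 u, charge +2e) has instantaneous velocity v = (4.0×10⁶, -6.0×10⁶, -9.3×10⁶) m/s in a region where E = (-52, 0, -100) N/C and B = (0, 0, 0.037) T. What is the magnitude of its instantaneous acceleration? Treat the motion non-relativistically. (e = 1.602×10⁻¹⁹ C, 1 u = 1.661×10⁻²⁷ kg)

v×B = (-2.22×10⁵, -1.48×10⁵, 0) N/C.
E + v×B = (-2.22×10⁵, -1.48×10⁵, -100) N/C.
F = q(E + v×B) = (3.204×10⁻¹⁹ C)·(-2.22×10⁵, -1.48×10⁵, -100) = (-7.11×10⁻¹⁴, -4.74×10⁻¹⁴, -3.20×10⁻¹⁷) N.
|a| = |F|/m = 8.550×10⁻¹⁴/4.983×10⁻²⁷ ≈ 1.72×10¹³ m/s².

|a| ≈ 1.72×10¹³ m/s²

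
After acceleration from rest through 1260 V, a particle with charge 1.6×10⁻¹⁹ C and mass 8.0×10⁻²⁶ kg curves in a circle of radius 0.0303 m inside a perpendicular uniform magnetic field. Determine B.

B ≈ 1.17 T

v = √(2|q|V/m) = √(2·1.6×10⁻¹⁹·1260/8.0×10⁻²⁶) ≈ 7.099×10⁴ m/s.
B = mv/(|q|r) = (8.0×10⁻²⁶)(7.099×10⁴)/((1.6×10⁻¹⁹)(0.0303)) ≈ 1.17 T.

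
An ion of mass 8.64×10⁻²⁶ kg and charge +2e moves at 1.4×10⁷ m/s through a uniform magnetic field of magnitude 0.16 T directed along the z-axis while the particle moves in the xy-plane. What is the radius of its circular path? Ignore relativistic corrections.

r ≈ 24 m

The magnetic force provides the centripetal force: |q|vB = mv²/r.
r = mv/(|q|B) = (8.64×10⁻²⁶)(1.4×10⁷)/((3.204×10⁻¹⁹)(0.16)) ≈ 24 m.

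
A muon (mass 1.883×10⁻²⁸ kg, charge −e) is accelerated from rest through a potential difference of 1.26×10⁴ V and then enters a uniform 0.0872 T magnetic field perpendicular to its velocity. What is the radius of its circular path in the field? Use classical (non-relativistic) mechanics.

r ≈ 0.0624 m

Acceleration: |q|V = ½mv² ⇒ v = √(2|q|V/m) = √(2·1.602×10⁻¹⁹·1.26×10⁴/1.883×10⁻²⁸) ≈ 4.630×10⁶ m/s.
In the field: r = mv/(|q|B) = (1.883×10⁻²⁸)(4.630×10⁶)/((1.602×10⁻¹⁹)(0.0872)) ≈ 0.0624 m.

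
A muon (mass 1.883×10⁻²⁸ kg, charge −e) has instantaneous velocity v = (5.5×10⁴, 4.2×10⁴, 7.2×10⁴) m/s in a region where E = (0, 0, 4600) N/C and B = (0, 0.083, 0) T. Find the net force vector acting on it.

v×B = (-5980, 0, 4560) N/C.
E + v×B = (-5980, 0, 9160) N/C.
F = q(E + v×B) = (−1.602×10⁻¹⁹ C)·(-5980, 0, 9160) = (9.57×10⁻¹⁶, 0, -1.47×10⁻¹⁵) N.

F ≈ (9.57×10⁻¹⁶, 0, -1.47×10⁻¹⁵) N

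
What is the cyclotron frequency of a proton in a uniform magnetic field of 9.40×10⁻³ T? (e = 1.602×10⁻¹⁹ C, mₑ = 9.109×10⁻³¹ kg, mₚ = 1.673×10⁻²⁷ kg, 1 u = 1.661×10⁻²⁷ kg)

f ≈ 1.43×10⁵ Hz

f = |q|B/(2πm).
f = (1.602×10⁻¹⁹)(9.40×10⁻³)/(2π·1.673×10⁻²⁷) ≈ 1.43×10⁵ Hz.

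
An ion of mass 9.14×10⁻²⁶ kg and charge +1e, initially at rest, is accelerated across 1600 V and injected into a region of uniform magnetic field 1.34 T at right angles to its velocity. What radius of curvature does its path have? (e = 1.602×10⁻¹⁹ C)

Acceleration: |q|V = ½mv² ⇒ v = √(2|q|V/m) = √(2·1.602×10⁻¹⁹·1600/9.14×10⁻²⁶) ≈ 7.489×10⁴ m/s.
In the field: r = mv/(|q|B) = (9.14×10⁻²⁶)(7.489×10⁴)/((1.602×10⁻¹⁹)(1.34)) ≈ 0.0319 m.

r ≈ 0.0319 m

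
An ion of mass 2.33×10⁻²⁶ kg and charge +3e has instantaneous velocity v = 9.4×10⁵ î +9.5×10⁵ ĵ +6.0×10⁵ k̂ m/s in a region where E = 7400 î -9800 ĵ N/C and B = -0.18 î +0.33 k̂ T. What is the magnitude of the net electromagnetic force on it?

v×B = (3.14×10⁵, -4.18×10⁵, 1.71×10⁵) N/C.
E + v×B = (3.21×10⁵, -4.28×10⁵, 1.71×10⁵) N/C.
F = q(E + v×B) = (4.806×10⁻¹⁹ C)·(3.21×10⁵, -4.28×10⁵, 1.71×10⁵) = (1.54×10⁻¹³, -2.06×10⁻¹³, 8.22×10⁻¹⁴) N.
|F| = 2.70×10⁻¹³ N.

|F| ≈ 2.70×10⁻¹³ N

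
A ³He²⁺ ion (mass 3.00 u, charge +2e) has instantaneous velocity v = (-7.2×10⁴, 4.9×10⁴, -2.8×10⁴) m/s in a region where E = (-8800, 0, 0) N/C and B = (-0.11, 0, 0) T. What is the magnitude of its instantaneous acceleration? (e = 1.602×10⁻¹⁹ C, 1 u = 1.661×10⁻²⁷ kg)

v×B = (0, 3080, 5390) N/C.
E + v×B = (-8800, 3080, 5390) N/C.
F = q(E + v×B) = (3.204×10⁻¹⁹ C)·(-8800, 3080, 5390) = (-2.82×10⁻¹⁵, 9.87×10⁻¹⁶, 1.73×10⁻¹⁵) N.
|a| = |F|/m = 3.450×10⁻¹⁵/4.983×10⁻²⁷ ≈ 6.92×10¹¹ m/s².

|a| ≈ 6.92×10¹¹ m/s²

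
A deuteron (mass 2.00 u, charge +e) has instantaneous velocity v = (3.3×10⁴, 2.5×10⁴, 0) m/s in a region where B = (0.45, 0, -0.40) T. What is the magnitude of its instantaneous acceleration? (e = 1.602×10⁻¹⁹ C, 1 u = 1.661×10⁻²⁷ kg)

|a| ≈ 9.65×10¹¹ m/s²

v×B = (-1.00×10⁴, 1.32×10⁴, -1.12×10⁴) N/C.
F = q v×B = (1.602×10⁻¹⁹ C)·(-1.00×10⁴, 1.32×10⁴, -1.12×10⁴) = (-1.60×10⁻¹⁵, 2.11×10⁻¹⁵, -1.80×10⁻¹⁵) N.
|a| = |F|/m = 3.207×10⁻¹⁵/3.322×10⁻²⁷ ≈ 9.65×10¹¹ m/s².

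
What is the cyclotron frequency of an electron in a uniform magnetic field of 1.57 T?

f ≈ 4.39×10¹⁰ Hz

f = |q|B/(2πm).
f = (1.602×10⁻¹⁹)(1.57)/(2π·9.109×10⁻³¹) ≈ 4.39×10¹⁰ Hz.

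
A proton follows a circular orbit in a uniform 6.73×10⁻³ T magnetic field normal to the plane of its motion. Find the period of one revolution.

T ≈ 9.75×10⁻⁶ s

The cyclotron period depends only on m, q, B: T = 2πm/(|q|B).
T = 2π(1.673×10⁻²⁷)/((1.602×10⁻¹⁹)(6.73×10⁻³)) ≈ 9.75×10⁻⁶ s.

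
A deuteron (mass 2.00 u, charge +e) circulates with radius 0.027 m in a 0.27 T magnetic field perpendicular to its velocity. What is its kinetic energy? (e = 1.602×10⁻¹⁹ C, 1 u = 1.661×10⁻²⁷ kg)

KE ≈ 2.1×10⁻¹⁶ J

v = |q|Br/m, then KE = ½mv² = (qBr)²/(2m).
v = (1.602×10⁻¹⁹)(0.27)(0.027)/3.322×10⁻²⁷ ≈ 3.516×10⁵ m/s.
KE = ½(3.322×10⁻²⁷)(3.516×10⁵)² ≈ 2.1×10⁻¹⁶ J.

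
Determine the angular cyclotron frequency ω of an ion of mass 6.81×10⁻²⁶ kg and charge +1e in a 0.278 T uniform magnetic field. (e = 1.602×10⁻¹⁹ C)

ω = |q|B/m.
ω = (1.602×10⁻¹⁹)(0.278)/6.81×10⁻²⁶ ≈ 6.54×10⁵ rad/s.

ω ≈ 6.54×10⁵ rad/s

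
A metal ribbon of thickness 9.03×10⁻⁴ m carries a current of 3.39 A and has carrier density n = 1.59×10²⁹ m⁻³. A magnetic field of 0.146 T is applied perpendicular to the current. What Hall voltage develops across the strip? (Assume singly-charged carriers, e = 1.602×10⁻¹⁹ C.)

V_H = IB/(n e t).
V_H = (3.39)(0.146)/((1.59×10²⁹)(1.602×10⁻¹⁹)(9.03×10⁻⁴)) ≈ 2.15×10⁻⁸ V.

V_H ≈ 2.15×10⁻⁸ V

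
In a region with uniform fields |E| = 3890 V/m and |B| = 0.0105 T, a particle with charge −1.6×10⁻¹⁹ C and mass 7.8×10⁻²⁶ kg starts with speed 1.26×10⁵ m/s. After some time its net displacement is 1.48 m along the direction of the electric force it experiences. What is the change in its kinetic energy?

ΔKE ≈ 9.21×10⁻¹⁶ J

The magnetic force is always ⟂ v and does no work; only the electric force changes KE.
ΔKE = F_E · d = |q|E d = (1.6×10⁻¹⁹)(3890)(1.48) ≈ 9.21×10⁻¹⁶ J.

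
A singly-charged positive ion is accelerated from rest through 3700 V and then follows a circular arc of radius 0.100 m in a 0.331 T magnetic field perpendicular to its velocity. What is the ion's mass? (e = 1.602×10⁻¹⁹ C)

Combine |q|V = ½mv² and r = mv/(|q|B): eliminate v to get m = qB²r²/(2V).
m = (1.602×10⁻¹⁹)(0.331)²(0.100)²/(2·3700) ≈ 2.37×10⁻²⁶ kg.

m ≈ 2.37×10⁻²⁶ kg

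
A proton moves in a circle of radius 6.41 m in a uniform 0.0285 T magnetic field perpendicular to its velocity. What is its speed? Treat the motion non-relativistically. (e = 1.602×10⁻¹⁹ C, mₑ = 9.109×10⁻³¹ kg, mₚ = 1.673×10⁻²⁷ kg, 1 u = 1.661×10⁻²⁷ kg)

From |q|vB = mv²/r, v = |q|Br/m.
v = (1.602×10⁻¹⁹)(0.0285)(6.41)/1.673×10⁻²⁷ ≈ 1.75×10⁷ m/s.

v ≈ 1.75×10⁷ m/s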